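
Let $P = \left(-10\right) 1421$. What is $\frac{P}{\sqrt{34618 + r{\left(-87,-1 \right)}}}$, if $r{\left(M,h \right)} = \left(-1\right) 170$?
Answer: $- \frac{7105 \sqrt{2153}}{4306} \approx -76.562$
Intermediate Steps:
$P = -14210$
$r{\left(M,h \right)} = -170$
$\frac{P}{\sqrt{34618 + r{\left(-87,-1 \right)}}} = - \frac{14210}{\sqrt{34618 - 170}} = - \frac{14210}{\sqrt{34448}} = - \frac{14210}{4 \sqrt{2153}} = - 14210 \frac{\sqrt{2153}}{8612} = - \frac{7105 \sqrt{2153}}{4306}$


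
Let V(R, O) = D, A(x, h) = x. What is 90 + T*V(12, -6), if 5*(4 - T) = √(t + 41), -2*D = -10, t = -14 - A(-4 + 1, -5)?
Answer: 110 - √30 ≈ 104.52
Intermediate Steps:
t = -11 (t = -14 - (-4 + 1) = -14 - 1*(-3) = -14 + 3 = -11)
D = 5 (D = -½*(-10) = 5)
V(R, O) = 5
T = 4 - √30/5 (T = 4 - √(-11 + 41)/5 = 4 - √30/5 ≈ 2.9046)
90 + T*V(12, -6) = 90 + (4 - √30/5)*5 = 90 + (20 - √30) = 110 - √30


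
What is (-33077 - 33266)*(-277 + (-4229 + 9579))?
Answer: -336558039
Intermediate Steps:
(-33077 - 33266)*(-277 + (-4229 + 9579)) = -66343*(-277 + 5350) = -66343*5073 = -336558039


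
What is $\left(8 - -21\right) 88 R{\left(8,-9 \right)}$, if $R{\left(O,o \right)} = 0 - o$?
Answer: $22968$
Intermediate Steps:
$R{\left(O,o \right)} = - o$
$\left(8 - -21\right) 88 R{\left(8,-9 \right)} = \left(8 - -21\right) 88 \left(\left(-1\right) \left(-9\right)\right) = \left(8 + 21\right) 88 \cdot 9 = 29 \cdot 88 \cdot 9 = 2552 \cdot 9 = 22968$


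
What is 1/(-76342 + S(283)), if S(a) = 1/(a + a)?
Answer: -566/43209571 ≈ -1.3099e-5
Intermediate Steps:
S(a) = 1/(2*a)
1/(-76342 + S(283)) = 1/(-76342 + (½)/283) = 1/(-76342 + (½)*(1/283)) = 1/(-76342 + 1/566) = 1/(-43209571/566) = -566/43209571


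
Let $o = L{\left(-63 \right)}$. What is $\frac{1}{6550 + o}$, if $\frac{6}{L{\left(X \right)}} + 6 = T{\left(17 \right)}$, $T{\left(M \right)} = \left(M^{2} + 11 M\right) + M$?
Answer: $\frac{487}{3189856} \approx 0.00015267$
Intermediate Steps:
$T{\left(M \right)} = M^{2} + 12 M$
$L{\left(X \right)} = \frac{6}{487}$ ($L{\left(X \right)} = \frac{6}{-6 + 17 \left(12 + 17\right)} = \frac{6}{-6 + 17 \cdot 29} = \frac{6}{-6 + 493} = \frac{6}{487}$)
$o = \frac{6}{487} \approx 0.01232$
$\frac{1}{6550 + o} = \frac{1}{6550 + \frac{6}{487}} = \frac{1}{\frac{3189856}{487}} = \frac{487}{3189856}$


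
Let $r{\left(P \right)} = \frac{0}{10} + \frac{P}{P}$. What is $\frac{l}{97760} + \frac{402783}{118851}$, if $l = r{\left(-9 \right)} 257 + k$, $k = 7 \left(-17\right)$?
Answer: $\frac{6565411253}{1936478960} \approx 3.3904$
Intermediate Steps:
$r{\left(P \right)} = 1$ ($r{\left(P \right)} = 0 \cdot \frac{1}{10} + 1 = 0 + 1 = 1$)
$k = -119$
$l = 138$ ($l = 1 \cdot 257 - 119 = 257 - 119 = 138$)
$\frac{l}{97760} + \frac{402783}{118851} = \frac{138}{97760} + \frac{402783}{118851} = 138 \cdot \frac{1}{97760} + 402783 \cdot \frac{1}{118851} = \frac{69}{48880} + \frac{134261}{39617} = \frac{6565411253}{1936478960}$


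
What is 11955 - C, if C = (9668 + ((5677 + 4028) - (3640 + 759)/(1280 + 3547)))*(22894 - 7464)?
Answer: -1442787274175/4827 ≈ -2.9890e+8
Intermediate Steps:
C = 1442844980960/4827 (C = (9668 + (9705 - 4399/4827))*15430 = (9668 + 46841636/4827)*15430 = (93509072/4827)*15430 = 1442844980960/4827 ≈ 2.9891e+8)
11955 - C = 11955 - 1*1442844980960/4827 = 11955 - 1442844980960/4827 = -1442787274175/4827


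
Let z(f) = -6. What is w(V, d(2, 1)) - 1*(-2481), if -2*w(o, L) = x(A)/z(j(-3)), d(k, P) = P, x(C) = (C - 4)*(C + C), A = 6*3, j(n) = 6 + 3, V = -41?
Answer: 2523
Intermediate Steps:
j(n) = 9
A = 18
x(C) = 2*C*(-4 + C) (x(C) = (-4 + C)*(2*C) = 2*C*(-4 + C))
w(o, L) = 42 (w(o, L) = -2*18*(-4 + 18)/(2*(-6)) = -2*18*14*(-1)/(2*6) = -252*(-1)/6 = -1/2*(-84) = 42)
w(V, d(2, 1)) - 1*(-2481) = 42 - 1*(-2481) = 42 + 2481 = 2523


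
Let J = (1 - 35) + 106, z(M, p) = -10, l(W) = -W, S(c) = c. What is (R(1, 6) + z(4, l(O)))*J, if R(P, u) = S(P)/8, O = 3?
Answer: -711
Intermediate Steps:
R(P, u) = P/8
J = 72 (J = -34 + 106 = 72)
(R(1, 6) + z(4, l(O)))*J = ((⅛)*1 - 10)*72 = (⅛ - 10)*72 = -79/8*72 = -711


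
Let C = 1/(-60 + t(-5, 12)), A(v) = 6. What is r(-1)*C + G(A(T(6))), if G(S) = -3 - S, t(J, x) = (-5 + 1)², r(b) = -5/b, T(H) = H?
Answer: -401/44 ≈ -9.1136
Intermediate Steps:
t(J, x) = 16 (t(J, x) = (-4)² = 16)
C = -1/44 (C = 1/(-60 + 16) = 1/(-44) = -1/44 ≈ -0.022727)
r(-1)*C + G(A(T(6))) = -5/(-1)*(-1/44) + (-3 - 1*6) = -5*(-1)*(-1/44) + (-3 - 6) = 5*(-1/44) - 9 = -5/44 - 9 = -401/44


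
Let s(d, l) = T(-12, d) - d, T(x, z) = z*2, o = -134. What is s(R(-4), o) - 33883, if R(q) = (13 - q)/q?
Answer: -135549/4 ≈ -33887.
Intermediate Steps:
T(x, z) = 2*z
R(q) = (13 - q)/q
s(d, l) = d (s(d, l) = 2*d - d = d)
s(R(-4), o) - 33883 = (13 - 1*(-4))/(-4) - 33883 = -(13 + 4)/4 - 33883 = -¼*17 - 33883 = -17/4 - 33883 = -135549/4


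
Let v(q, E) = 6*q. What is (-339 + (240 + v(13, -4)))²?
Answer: 441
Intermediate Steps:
(-339 + (240 + v(13, -4)))² = (-339 + (240 + 6*13))² = (-339 + (240 + 78))² = (-339 + 318)² = (-21)² = 441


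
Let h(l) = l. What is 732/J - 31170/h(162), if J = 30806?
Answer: -80008703/415881 ≈ -192.38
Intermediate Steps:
732/J - 31170/h(162) = 732/30806 - 31170/162 = 732*(1/30806) - 31170*1/162 = 366/15403 - 5195/27 = -80008703/415881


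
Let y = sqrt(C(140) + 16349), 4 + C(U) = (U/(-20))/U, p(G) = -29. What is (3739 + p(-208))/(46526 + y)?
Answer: 3452229200/43293046621 - 7420*sqrt(1634495)/43293046621 ≈ 0.079522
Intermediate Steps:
C(U) = -81/20 (C(U) = -4 + (U/(-20))/U = -4 + (U*(-1/20))/U = -4 + (-U/20)/U = -4 - 1/20 = -81/20)
y = sqrt(1634495)/10 (y = sqrt(-81/20 + 16349) = sqrt(326899/20) = sqrt(1634495)/10 ≈ 127.85)
(3739 + p(-208))/(46526 + y) = (3739 - 29)/(46526 + sqrt(1634495)/10) = 3710/(46526 + sqrt(1634495)/10)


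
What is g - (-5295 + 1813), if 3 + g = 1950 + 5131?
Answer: 10560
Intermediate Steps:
g = 7078 (g = -3 + (1950 + 5131) = -3 + 7081 = 7078)
g - (-5295 + 1813) = 7078 - (-5295 + 1813) = 7078 - 1*(-3482) = 7078 + 3482 = 10560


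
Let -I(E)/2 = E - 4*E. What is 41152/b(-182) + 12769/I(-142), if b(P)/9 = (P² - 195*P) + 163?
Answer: -2622953371/175794012 ≈ -14.921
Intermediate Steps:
I(E) = 6*E (I(E) = -2*(E - 4*E) = -(-6)*E = 6*E)
b(P) = 1467 - 1755*P + 9*P² (b(P) = 9*((P² - 195*P) + 163) = 9*(163 + P² - 195*P) = 1467 - 1755*P + 9*P²)
41152/b(-182) + 12769/I(-142) = 41152/(1467 - 1755*(-182) + 9*(-182)²) + 12769/((6*(-142))) = 41152/(1467 + 319410 + 9*33124) + 12769/(-852) = 41152/(1467 + 319410 + 298116) + 12769*(-1/852) = 41152/618993 - 12769/852 = -2622953371/175794012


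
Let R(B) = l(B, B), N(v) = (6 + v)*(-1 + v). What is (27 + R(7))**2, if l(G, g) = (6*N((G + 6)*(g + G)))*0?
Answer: 729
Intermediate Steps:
N(v) = (-1 + v)*(6 + v)
l(G, g) = 0 (l(G, g) = (6*(-6 + ((G + 6)*(g + G))**2 + 5*((G + 6)*(g + G))))*0 = (6*(-6 + ((6 + G)*(G + g))**2 + 5*((6 + G)*(G + g))))*0 = (6*(-6 + (6 + G)**2*(G + g)**2 + 5*(6 + G)*(G + g)))*0 = (-36 + 6*(6 + G)**2*(G + g)**2 + 30*(6 + G)*(G + g))*0 = 0)
R(B) = 0
(27 + R(7))**2 = (27 + 0)**2 = 27**2 = 729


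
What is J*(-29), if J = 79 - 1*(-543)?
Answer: -18038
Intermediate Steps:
J = 622 (J = 79 + 543 = 622)
J*(-29) = 622*(-29) = -18038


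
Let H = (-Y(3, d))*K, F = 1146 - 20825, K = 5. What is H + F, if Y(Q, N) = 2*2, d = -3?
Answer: -19699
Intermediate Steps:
F = -19679
Y(Q, N) = 4
H = -20 (H = -1*4*5 = -4*5 = -20)
H + F = -20 - 19679 = -19699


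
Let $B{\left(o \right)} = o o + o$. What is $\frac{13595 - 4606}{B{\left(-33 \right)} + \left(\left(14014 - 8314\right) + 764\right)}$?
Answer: $\frac{8989}{7520} \approx 1.1953$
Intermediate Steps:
$B{\left(o \right)} = o + o^{2}$ ($B{\left(o \right)} = o^{2} + o = o + o^{2}$)
$\frac{13595 - 4606}{B{\left(-33 \right)} + \left(\left(14014 - 8314\right) + 764\right)} = \frac{13595 - 4606}{- 33 \left(1 - 33\right) + \left(\left(14014 - 8314\right) + 764\right)} = \frac{13595 - 4606}{\left(-33\right) \left(-32\right) + \left(5700 + 764\right)} = \frac{8989}{1056 + 6464} = \frac{8989}{7520}$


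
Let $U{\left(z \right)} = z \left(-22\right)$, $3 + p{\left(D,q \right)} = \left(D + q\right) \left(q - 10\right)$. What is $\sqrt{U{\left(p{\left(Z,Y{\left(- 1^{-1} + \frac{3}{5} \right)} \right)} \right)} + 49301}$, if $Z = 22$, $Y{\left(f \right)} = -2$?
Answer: $\sqrt{54647} \approx 233.77$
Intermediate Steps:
$p{\left(D,q \right)} = -3 + \left(-10 + q\right) \left(D + q\right)$ ($p{\left(D,q \right)} = -3 + \left(D + q\right) \left(q - 10\right) = -3 + \left(D + q\right) \left(-10 + q\right) = -3 + \left(-10 + q\right) \left(D + q\right)$)
$U{\left(z \right)} = - 22 z$
$\sqrt{U{\left(p{\left(Z,Y{\left(- 1^{-1} + \frac{3}{5} \right)} \right)} \right)} + 49301} = \sqrt{- 22 \left(-3 + \left(-2\right)^{2} - 220 - -20 + 22 \left(-2\right)\right) + 49301} = \sqrt{- 22 \left(-3 + 4 - 220 + 20 - 44\right) + 49301} = \sqrt{\left(-22\right) \left(-243\right) + 49301} = \sqrt{5346 + 49301} = \sqrt{54647}$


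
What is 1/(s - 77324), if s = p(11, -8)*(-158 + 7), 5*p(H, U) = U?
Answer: -5/385412 ≈ -1.2973e-5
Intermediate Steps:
p(H, U) = U/5
s = 1208/5 (s = ((⅕)*(-8))*(-158 + 7) = -8/5*(-151) = 1208/5 ≈ 241.60)
1/(s - 77324) = 1/(1208/5 - 77324) = 1/(-385412/5) = -5/385412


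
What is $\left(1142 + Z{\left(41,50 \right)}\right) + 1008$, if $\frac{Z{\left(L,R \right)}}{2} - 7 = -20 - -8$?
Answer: $2140$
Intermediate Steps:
$Z{\left(L,R \right)} = -10$ ($Z{\left(L,R \right)} = 14 + 2 \left(-20 - -8\right) = 14 + 2 \left(-20 + 8\right) = 14 + 2 \left(-12\right) = 14 - 24 = -10$)
$\left(1142 + Z{\left(41,50 \right)}\right) + 1008 = \left(1142 - 10\right) + 1008 = 1132 + 1008 = 2140$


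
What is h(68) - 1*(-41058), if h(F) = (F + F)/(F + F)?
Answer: 41059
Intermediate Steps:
h(F) = 1 (h(F) = (2*F)/((2*F)) = (2*F)*(1/(2*F)) = 1)
h(68) - 1*(-41058) = 1 - 1*(-41058) = 1 + 41058 = 41059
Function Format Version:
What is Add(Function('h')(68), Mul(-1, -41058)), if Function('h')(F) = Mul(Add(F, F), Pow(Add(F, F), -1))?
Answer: 41059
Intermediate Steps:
Function('h')(F) = 1 (Function('h')(F) = Mul(Mul(2, F), Pow(Mul(2, F), -1)) = Mul(Mul(2, F), Mul(Rational(1, 2), Pow(F, -1))) = 1)
Add(Function('h')(68), Mul(-1, -41058)) = Add(1, Mul(-1, -41058)) = Add(1, 41058) = 41059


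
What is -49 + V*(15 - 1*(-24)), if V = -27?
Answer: -1102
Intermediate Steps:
-49 + V*(15 - 1*(-24)) = -49 - 27*(15 - 1*(-24)) = -49 - 27*(15 + 24) = -49 - 27*39 = -49 - 1053 = -1102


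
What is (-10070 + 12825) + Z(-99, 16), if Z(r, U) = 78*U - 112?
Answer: 3891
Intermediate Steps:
Z(r, U) = -112 + 78*U
(-10070 + 12825) + Z(-99, 16) = (-10070 + 12825) + (-112 + 78*16) = 2755 + (-112 + 1248) = 2755 + 1136 = 3891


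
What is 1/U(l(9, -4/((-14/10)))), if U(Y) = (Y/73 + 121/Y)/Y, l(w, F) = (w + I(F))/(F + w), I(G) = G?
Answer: 73/8834 ≈ 0.0082635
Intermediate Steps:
l(w, F) = 1 (l(w, F) = (w + F)/(F + w) = (F + w)/(F + w) = 1)
U(Y) = (121/Y + Y/73)/Y (U(Y) = (Y*(1/73) + 121/Y)/Y = (Y/73 + 121/Y)/Y = (121/Y + Y/73)/Y)
1/U(l(9, -4/((-14/10)))) = 1/(1/73 + 121/1²) = 1/(1/73 + 121*1) = 1/(1/73 + 121) = 1/(8834/73) = 73/8834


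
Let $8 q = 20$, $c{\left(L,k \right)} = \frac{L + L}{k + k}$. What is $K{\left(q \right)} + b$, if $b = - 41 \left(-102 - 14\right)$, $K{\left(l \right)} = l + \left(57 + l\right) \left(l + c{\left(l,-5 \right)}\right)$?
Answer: $\frac{9755}{2} \approx 4877.5$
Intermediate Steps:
$c{\left(L,k \right)} = \frac{L}{k}$ ($c{\left(L,k \right)} = \frac{2 L}{2 k} = 2 L \frac{1}{2 k} = \frac{L}{k}$)
$q = \frac{5}{2}$ ($q = \frac{1}{8} \cdot 20 = \frac{5}{2} \approx 2.5$)
$K{\left(l \right)} = l + \frac{4 l \left(57 + l\right)}{5}$ ($K{\left(l \right)} = l + \left(57 + l\right) \left(l + \frac{l}{-5}\right) = l + \left(57 + l\right) \left(l + l \left(- \frac{1}{5}\right)\right) = l + \left(57 + l\right) \left(l - \frac{l}{5}\right) = l + \left(57 + l\right) \frac{4 l}{5} = l + \frac{4 l \left(57 + l\right)}{5}$)
$b = 4756$ ($b = \left(-41\right) \left(-116\right) = 4756$)
$K{\left(q \right)} + b = \frac{1}{5} \cdot \frac{5}{2} \left(233 + 4 \cdot \frac{5}{2}\right) + 4756 = \frac{1}{5} \cdot \frac{5}{2} \left(233 + 10\right) + 4756 = \frac{1}{5} \cdot \frac{5}{2} \cdot 243 + 4756 = \frac{243}{2} + 4756 = \frac{9755}{2}$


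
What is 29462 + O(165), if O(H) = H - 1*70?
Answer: 29557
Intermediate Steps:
O(H) = -70 + H (O(H) = H - 70 = -70 + H)
29462 + O(165) = 29462 + (-70 + 165) = 29462 + 95 = 29557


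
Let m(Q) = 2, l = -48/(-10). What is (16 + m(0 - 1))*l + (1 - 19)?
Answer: 342/5 ≈ 68.400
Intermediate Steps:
l = 24/5 (l = -48*(-⅒) = 24/5 ≈ 4.8000)
(16 + m(0 - 1))*l + (1 - 19) = (16 + 2)*(24/5) + (1 - 19) = 18*(24/5) - 18 = 432/5 - 18 = 342/5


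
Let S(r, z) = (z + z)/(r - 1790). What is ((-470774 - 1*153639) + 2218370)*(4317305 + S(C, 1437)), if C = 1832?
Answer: 48171953186598/7 ≈ 6.8817e+12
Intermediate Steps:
S(r, z) = 2*z/(-1790 + r) (S(r, z) = (2*z)/(-1790 + r) = 2*z/(-1790 + r))
((-470774 - 1*153639) + 2218370)*(4317305 + S(C, 1437)) = ((-470774 - 1*153639) + 2218370)*(4317305 + 2*1437/(-1790 + 1832)) = ((-470774 - 153639) + 2218370)*(4317305 + 2*1437/42) = (-624413 + 2218370)*(4317305 + 2*1437*(1/42)) = 1593957*(4317305 + 479/7) = 1593957*(30221614/7) = 48171953186598/7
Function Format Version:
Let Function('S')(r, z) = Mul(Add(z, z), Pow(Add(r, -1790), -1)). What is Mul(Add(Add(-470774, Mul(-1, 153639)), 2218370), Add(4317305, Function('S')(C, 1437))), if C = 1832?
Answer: Rational(48171953186598, 7) ≈ 6.8817e+12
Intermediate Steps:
Function('S')(r, z) = Mul(2, z, Pow(Add(-1790, r), -1)) (Function('S')(r, z) = Mul(Mul(2, z), Pow(Add(-1790, r), -1)) = Mul(2, z, Pow(Add(-1790, r), -1)))
Mul(Add(Add(-470774, Mul(-1, 153639)), 2218370), Add(4317305, Function('S')(C, 1437))) = Mul(Add(Add(-470774, Mul(-1, 153639)), 2218370), Add(4317305, Mul(2, 1437, Pow(Add(-1790, 1832), -1)))) = Mul(Add(Add(-470774, -153639), 2218370), Add(4317305, Mul(2, 1437, Pow(42, -1)))) = Mul(Add(-624413, 2218370), Add(4317305, Mul(2, 1437, Rational(1, 42)))) = Mul(1593957, Add(4317305, Rational(479, 7))) = Mul(1593957, Rational(30221614, 7)) = Rational(48171953186598, 7)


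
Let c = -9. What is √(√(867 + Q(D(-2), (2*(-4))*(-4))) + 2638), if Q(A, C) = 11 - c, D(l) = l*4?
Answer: √(2638 + √887) ≈ 51.651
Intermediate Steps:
D(l) = 4*l
Q(A, C) = 20 (Q(A, C) = 11 - 1*(-9) = 11 + 9 = 20)
√(√(867 + Q(D(-2), (2*(-4))*(-4))) + 2638) = √(√(867 + 20) + 2638) = √(√887 + 2638) = √(2638 + √887)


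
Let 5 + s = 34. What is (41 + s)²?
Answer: 4900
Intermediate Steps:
s = 29 (s = -5 + 34 = 29)
(41 + s)² = (41 + 29)² = 70² = 4900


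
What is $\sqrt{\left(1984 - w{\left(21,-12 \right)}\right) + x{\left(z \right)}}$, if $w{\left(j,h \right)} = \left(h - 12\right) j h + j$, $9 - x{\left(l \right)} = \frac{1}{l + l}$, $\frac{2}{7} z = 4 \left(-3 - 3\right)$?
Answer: $\frac{i \sqrt{28760214}}{84} \approx 63.844 i$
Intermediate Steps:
$z = -84$ ($z = \frac{7 \cdot 4 \left(-3 - 3\right)}{2} = \frac{7 \cdot 4 \left(-6\right)}{2} = \frac{7}{2} \left(-24\right) = -84$)
$x{\left(l \right)} = 9 - \frac{1}{2 l}$ ($x{\left(l \right)} = 9 - \frac{1}{l + l} = 9 - \frac{1}{2 l}$)
$w{\left(j,h \right)} = j + h j \left(-12 + h\right)$ ($w{\left(j,h \right)} = \left(h - 12\right) j h + j = \left(-12 + h\right) j h + j = j \left(-12 + h\right) h + j = h j \left(-12 + h\right) + j = j + h j \left(-12 + h\right)$)
$\sqrt{\left(1984 - w{\left(21,-12 \right)}\right) + x{\left(z \right)}} = \sqrt{\left(1984 - 21 \left(1 + \left(-12\right)^{2} - -144\right)\right) + \left(9 - \frac{1}{2 \left(-84\right)}\right)} = \sqrt{\left(1984 - 21 \left(1 + 144 + 144\right)\right) + \left(9 - - \frac{1}{168}\right)} = \sqrt{\left(1984 - 21 \cdot 289\right) + \left(9 + \frac{1}{168}\right)} = \sqrt{\left(1984 - 6069\right) + \frac{1513}{168}} = \sqrt{-4085 + \frac{1513}{168}} = \sqrt{- \frac{684767}{168}} = \frac{i \sqrt{28760214}}{84}$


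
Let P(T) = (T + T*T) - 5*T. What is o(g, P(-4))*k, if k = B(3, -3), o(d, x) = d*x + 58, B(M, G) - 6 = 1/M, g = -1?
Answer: 494/3 ≈ 164.67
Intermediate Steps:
B(M, G) = 6 + 1/M
P(T) = T**2 - 4*T (P(T) = (T + T**2) - 5*T = T**2 - 4*T)
o(d, x) = 58 + d*x
k = 19/3 (k = 6 + 1/3 = 19/3 ≈ 6.3333)
o(g, P(-4))*k = (58 - (-4)*(-4 - 4))*(19/3) = (58 - (-4)*(-8))*(19/3) = (58 - 1*32)*(19/3) = (58 - 32)*(19/3) = 26*(19/3) = 494/3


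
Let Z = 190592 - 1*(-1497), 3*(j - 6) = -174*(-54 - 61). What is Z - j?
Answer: 185413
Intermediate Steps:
j = 6676 (j = 6 + (-174*(-54 - 61))/3 = 6 + (-174*(-115))/3 = 6 + (1/3)*20010 = 6 + 6670 = 6676)
Z = 192089 (Z = 190592 + 1497 = 192089)
Z - j = 192089 - 1*6676 = 192089 - 6676 = 185413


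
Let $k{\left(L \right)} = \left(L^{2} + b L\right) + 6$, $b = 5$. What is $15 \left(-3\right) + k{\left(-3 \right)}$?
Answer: $-45$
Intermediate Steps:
$k{\left(L \right)} = 6 + L^{2} + 5 L$ ($k{\left(L \right)} = \left(L^{2} + 5 L\right) + 6 = 6 + L^{2} + 5 L$)
$15 \left(-3\right) + k{\left(-3 \right)} = 15 \left(-3\right) + \left(6 + \left(-3\right)^{2} + 5 \left(-3\right)\right) = -45 + \left(6 + 9 - 15\right) = -45 + 0 = -45$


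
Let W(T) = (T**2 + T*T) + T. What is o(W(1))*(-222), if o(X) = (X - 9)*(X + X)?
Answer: 7992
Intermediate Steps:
W(T) = T + 2*T**2 (W(T) = (T**2 + T**2) + T = 2*T**2 + T = T + 2*T**2)
o(X) = 2*X*(-9 + X) (o(X) = (-9 + X)*(2*X) = 2*X*(-9 + X))
o(W(1))*(-222) = (2*(1*(1 + 2*1))*(-9 + 1*(1 + 2*1)))*(-222) = (2*(1*(1 + 2))*(-9 + 1*(1 + 2)))*(-222) = (2*(1*3)*(-9 + 1*3))*(-222) = (2*3*(-9 + 3))*(-222) = (2*3*(-6))*(-222) = -36*(-222) = 7992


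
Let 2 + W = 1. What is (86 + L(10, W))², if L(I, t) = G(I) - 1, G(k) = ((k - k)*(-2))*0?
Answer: 7225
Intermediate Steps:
G(k) = 0 (G(k) = (0*(-2))*0 = 0*0 = 0)
W = -1 (W = -2 + 1 = -1)
L(I, t) = -1 (L(I, t) = 0 - 1 = -1)
(86 + L(10, W))² = (86 - 1)² = 85² = 7225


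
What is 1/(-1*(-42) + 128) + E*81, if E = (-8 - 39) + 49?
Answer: 27541/170 ≈ 162.01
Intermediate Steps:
E = 2 (E = -47 + 49 = 2)
1/(-1*(-42) + 128) + E*81 = 1/(-1*(-42) + 128) + 2*81 = 1/(42 + 128) + 162 = 1/170 + 162 = 27541/170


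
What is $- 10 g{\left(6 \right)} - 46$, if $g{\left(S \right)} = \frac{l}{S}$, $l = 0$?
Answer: $-46$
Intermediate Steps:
$g{\left(S \right)} = 0$ ($g{\left(S \right)} = \frac{0}{S} = 0$)
$- 10 g{\left(6 \right)} - 46 = \left(-10\right) 0 - 46 = 0 - 46 = -46$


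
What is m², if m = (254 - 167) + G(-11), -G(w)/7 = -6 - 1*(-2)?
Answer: 13225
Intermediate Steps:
G(w) = 28 (G(w) = -7*(-6 - 1*(-2)) = -7*(-6 + 2) = -7*(-4) = 28)
m = 115 (m = (254 - 167) + 28 = 87 + 28 = 115)
m² = 115² = 13225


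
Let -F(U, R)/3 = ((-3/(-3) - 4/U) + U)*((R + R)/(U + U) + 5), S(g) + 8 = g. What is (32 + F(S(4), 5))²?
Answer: 11881/4 ≈ 2970.3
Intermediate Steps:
S(g) = -8 + g
F(U, R) = -3*(5 + R/U)*(1 + U - 4/U) (F(U, R) = -3*((-3/(-3) - 4/U) + U)*((R + R)/(U + U) + 5) = -3*((-3*(-⅓) - 4/U) + U)*((2*R)/((2*U)) + 5) = -3*((1 - 4/U) + U)*((2*R)*(1/(2*U)) + 5) = -3*(1 + U - 4/U)*(R/U + 5) = -3*(1 + U - 4/U)*(5 + R/U) = -3*(5 + R/U)*(1 + U - 4/U))
(32 + F(S(4), 5))² = (32 + (-15 - 15*(-8 + 4) - 3*5 + 60/(-8 + 4) - 3*5/(-8 + 4) + 12*5/(-8 + 4)²))² = (32 + (-15 - 15*(-4) - 15 + 60/(-4) - 3*5/(-4) + 12*5/(-4)²))² = (32 + (-15 + 60 - 15 + 60*(-¼) - 3*5*(-¼) + 12*5*(1/16)))² = (32 + (-15 + 60 - 15 - 15 + 15/4 + 15/4))² = (32 + 45/2)² = (109/2)² = 11881/4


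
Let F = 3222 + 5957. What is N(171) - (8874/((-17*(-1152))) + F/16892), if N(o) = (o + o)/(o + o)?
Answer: 941/270272 ≈ 0.0034817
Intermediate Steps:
F = 9179
N(o) = 1 (N(o) = (2*o)/((2*o)) = (2*o)*(1/(2*o)) = 1)
N(171) - (8874/((-17*(-1152))) + F/16892) = 1 - (8874/((-17*(-1152))) + 9179/16892) = 1 - (8874/19584 + 9179*(1/16892)) = 1 - (8874*(1/19584) + 9179/16892) = 1 - (29/64 + 9179/16892) = 1 - 1*269331/270272 = 1 - 269331/270272 = 941/270272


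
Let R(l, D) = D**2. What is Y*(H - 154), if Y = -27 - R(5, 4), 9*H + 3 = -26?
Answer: 60845/9 ≈ 6760.6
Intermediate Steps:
H = -29/9 (H = -1/3 + (1/9)*(-26) = -1/3 - 26/9 = -29/9 ≈ -3.2222)
Y = -43 (Y = -27 - 1*4**2 = -27 - 1*16 = -27 - 16 = -43)
Y*(H - 154) = -43*(-29/9 - 154) = -43*(-1415/9) = 60845/9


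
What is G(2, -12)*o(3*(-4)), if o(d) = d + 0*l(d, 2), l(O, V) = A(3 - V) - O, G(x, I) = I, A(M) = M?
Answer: 144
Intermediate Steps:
l(O, V) = 3 - O - V (l(O, V) = (3 - V) - O = 3 - O - V)
o(d) = d (o(d) = d + 0*(3 - d - 1*2) = d + 0*(3 - d - 2) = d + 0*(1 - d) = d + 0 = d)
G(2, -12)*o(3*(-4)) = -36*(-4) = -12*(-12) = 144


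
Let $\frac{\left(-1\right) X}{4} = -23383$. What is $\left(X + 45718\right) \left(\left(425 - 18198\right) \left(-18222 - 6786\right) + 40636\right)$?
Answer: $61897713935000$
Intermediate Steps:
$X = 93532$ ($X = \left(-4\right) \left(-23383\right) = 93532$)
$\left(X + 45718\right) \left(\left(425 - 18198\right) \left(-18222 - 6786\right) + 40636\right) = \left(93532 + 45718\right) \left(\left(425 - 18198\right) \left(-18222 - 6786\right) + 40636\right) = 139250 \left(\left(-17773\right) \left(-25008\right) + 40636\right) = 139250 \left(444467184 + 40636\right) = 139250 \cdot 444507820 = 61897713935000$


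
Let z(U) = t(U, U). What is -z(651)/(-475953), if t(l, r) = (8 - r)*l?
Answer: -139531/158651 ≈ -0.87948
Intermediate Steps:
t(l, r) = l*(8 - r)
z(U) = U*(8 - U)
-z(651)/(-475953) = -651*(8 - 1*651)/(-475953) = -651*(8 - 651)*(-1)/475953 = -651*(-643)*(-1)/475953 = -(-418593)*(-1)/475953 = -1*139531/158651 = -139531/158651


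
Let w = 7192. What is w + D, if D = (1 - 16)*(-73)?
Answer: 8287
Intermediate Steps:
D = 1095 (D = -15*(-73) = 1095)
w + D = 7192 + 1095 = 8287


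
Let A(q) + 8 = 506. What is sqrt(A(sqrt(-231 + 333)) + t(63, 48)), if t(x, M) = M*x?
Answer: sqrt(3522) ≈ 59.346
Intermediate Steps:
A(q) = 498 (A(q) = -8 + 506 = 498)
sqrt(A(sqrt(-231 + 333)) + t(63, 48)) = sqrt(498 + 48*63) = sqrt(498 + 3024) = sqrt(3522)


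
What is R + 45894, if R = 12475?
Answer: 58369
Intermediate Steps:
R + 45894 = 12475 + 45894 = 58369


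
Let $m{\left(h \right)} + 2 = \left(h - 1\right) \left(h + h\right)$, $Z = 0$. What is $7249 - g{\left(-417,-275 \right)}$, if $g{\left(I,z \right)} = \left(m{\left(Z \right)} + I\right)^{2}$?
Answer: $-168312$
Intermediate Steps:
$m{\left(h \right)} = -2 + 2 h \left(-1 + h\right)$ ($m{\left(h \right)} = -2 + \left(h - 1\right) \left(h + h\right) = -2 + \left(-1 + h\right) 2 h = -2 + 2 h \left(-1 + h\right)$)
$g{\left(I,z \right)} = \left(-2 + I\right)^{2}$ ($g{\left(I,z \right)} = \left(\left(-2 - 0 + 2 \cdot 0^{2}\right) + I\right)^{2} = \left(\left(-2 + 0 + 2 \cdot 0\right) + I\right)^{2} = \left(\left(-2 + 0 + 0\right) + I\right)^{2} = \left(-2 + I\right)^{2}$)
$7249 - g{\left(-417,-275 \right)} = 7249 - \left(-2 - 417\right)^{2} = 7249 - \left(-419\right)^{2} = 7249 - 175561 = -168312$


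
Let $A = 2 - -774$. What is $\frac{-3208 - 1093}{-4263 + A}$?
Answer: $\frac{391}{317} \approx 1.2334$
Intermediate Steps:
$A = 776$ ($A = 2 + 774 = 776$)
$\frac{-3208 - 1093}{-4263 + A} = \frac{-3208 - 1093}{-4263 + 776} = - \frac{4301}{-3487} = \left(-4301\right) \left(- \frac{1}{3487}\right) = \frac{391}{317}$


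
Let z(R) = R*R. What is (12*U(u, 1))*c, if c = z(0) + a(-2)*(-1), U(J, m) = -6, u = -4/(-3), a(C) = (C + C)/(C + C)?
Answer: 72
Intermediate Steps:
z(R) = R²
a(C) = 1 (a(C) = (2*C)/((2*C)) = (2*C)*(1/(2*C)) = 1)
u = 4/3 (u = -4*(-⅓) = 4/3 ≈ 1.3333)
c = -1 (c = 0² + 1*(-1) = 0 - 1 = -1)
(12*U(u, 1))*c = (12*(-6))*(-1) = -72*(-1) = 72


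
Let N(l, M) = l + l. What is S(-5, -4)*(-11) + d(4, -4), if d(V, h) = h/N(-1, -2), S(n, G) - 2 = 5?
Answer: -75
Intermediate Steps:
N(l, M) = 2*l
S(n, G) = 7 (S(n, G) = 2 + 5 = 7)
d(V, h) = -h/2 (d(V, h) = h/((2*(-1))) = h/(-2) = h*(-½) = -h/2)
S(-5, -4)*(-11) + d(4, -4) = 7*(-11) - ½*(-4) = -77 + 2 = -75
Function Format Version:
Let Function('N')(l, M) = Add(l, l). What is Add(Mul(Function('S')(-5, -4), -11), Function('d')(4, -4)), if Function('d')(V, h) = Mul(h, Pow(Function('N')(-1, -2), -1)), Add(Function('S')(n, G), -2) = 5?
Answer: -75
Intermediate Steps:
Function('N')(l, M) = Mul(2, l)
Function('S')(n, G) = 7 (Function('S')(n, G) = Add(2, 5) = 7)
Function('d')(V, h) = Mul(Rational(-1, 2), h) (Function('d')(V, h) = Mul(h, Pow(Mul(2, -1), -1)) = Mul(h, Pow(-2, -1)) = Mul(h, Rational(-1, 2)) = Mul(Rational(-1, 2), h))
Add(Mul(Function('S')(-5, -4), -11), Function('d')(4, -4)) = Add(Mul(7, -11), Mul(Rational(-1, 2), -4)) = Add(-77, 2) = -75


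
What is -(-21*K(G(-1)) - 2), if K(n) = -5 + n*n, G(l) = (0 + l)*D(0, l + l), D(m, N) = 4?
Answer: 233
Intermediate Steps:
G(l) = 4*l (G(l) = (0 + l)*4 = l*4 = 4*l)
K(n) = -5 + n**2
-(-21*K(G(-1)) - 2) = -(-21*(-5 + (4*(-1))**2) - 2) = -(-21*(-5 + (-4)**2) - 2) = -(-21*(-5 + 16) - 2) = -(-21*11 - 2) = -(-231 - 2) = -1*(-233) = 233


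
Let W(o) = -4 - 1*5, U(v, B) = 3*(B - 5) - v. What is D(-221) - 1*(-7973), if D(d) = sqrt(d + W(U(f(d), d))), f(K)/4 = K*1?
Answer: 7973 + I*sqrt(230) ≈ 7973.0 + 15.166*I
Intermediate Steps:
f(K) = 4*K (f(K) = 4*(K*1) = 4*K)
U(v, B) = -15 - v + 3*B (U(v, B) = 3*(-5 + B) - v = (-15 + 3*B) - v = -15 - v + 3*B)
W(o) = -9 (W(o) = -4 - 5 = -9)
D(d) = sqrt(-9 + d) (D(d) = sqrt(d - 9) = sqrt(-9 + d))
D(-221) - 1*(-7973) = sqrt(-9 - 221) - 1*(-7973) = sqrt(-230) + 7973 = I*sqrt(230) + 7973 = 7973 + I*sqrt(230)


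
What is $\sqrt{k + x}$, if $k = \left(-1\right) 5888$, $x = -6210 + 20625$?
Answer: $\sqrt{8527} \approx 92.342$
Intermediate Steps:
$x = 14415$
$k = -5888$
$\sqrt{k + x} = \sqrt{-5888 + 14415} = \sqrt{8527}$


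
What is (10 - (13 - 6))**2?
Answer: 9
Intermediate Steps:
(10 - (13 - 6))**2 = (10 - 1*7)**2 = (10 - 7)**2 = 3**2 = 9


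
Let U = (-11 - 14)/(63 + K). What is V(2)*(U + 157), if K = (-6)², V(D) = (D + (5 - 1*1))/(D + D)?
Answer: 7759/33 ≈ 235.12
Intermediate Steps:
V(D) = (4 + D)/(2*D) (V(D) = (D + (5 - 1))/((2*D)) = (D + 4)*(1/(2*D)) = (4 + D)*(1/(2*D)) = (4 + D)/(2*D))
K = 36
U = -25/99 (U = (-11 - 14)/(63 + 36) = -25/99 ≈ -0.25253)
V(2)*(U + 157) = ((½)*(4 + 2)/2)*(-25/99 + 157) = ((½)*(½)*6)*(15518/99) = (3/2)*(15518/99) = 7759/33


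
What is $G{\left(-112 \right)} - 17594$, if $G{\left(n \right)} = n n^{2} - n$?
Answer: $-1422410$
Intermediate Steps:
$G{\left(n \right)} = n^{3} - n$
$G{\left(-112 \right)} - 17594 = \left(\left(-112\right)^{3} - -112\right) - 17594 = \left(-1404928 + 112\right) - 17594 = -1404816 - 17594 = -1422410$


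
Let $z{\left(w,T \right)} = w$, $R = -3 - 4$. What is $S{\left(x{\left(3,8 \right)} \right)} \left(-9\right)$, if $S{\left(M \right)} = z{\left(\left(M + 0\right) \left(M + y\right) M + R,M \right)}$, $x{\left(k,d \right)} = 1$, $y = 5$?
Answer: $9$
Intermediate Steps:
$R = -7$
$S{\left(M \right)} = -7 + M^{2} \left(5 + M\right)$ ($S{\left(M \right)} = \left(M + 0\right) \left(M + 5\right) M - 7 = M \left(5 + M\right) M - 7 = M^{2} \left(5 + M\right) - 7 = -7 + M^{2} \left(5 + M\right)$)
$S{\left(x{\left(3,8 \right)} \right)} \left(-9\right) = \left(-7 + 1^{3} + 5 \cdot 1^{2}\right) \left(-9\right) = \left(-7 + 1 + 5 \cdot 1\right) \left(-9\right) = \left(-7 + 1 + 5\right) \left(-9\right) = \left(-1\right) \left(-9\right) = 9$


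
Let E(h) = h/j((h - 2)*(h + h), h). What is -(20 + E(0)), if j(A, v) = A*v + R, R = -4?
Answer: -20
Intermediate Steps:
j(A, v) = -4 + A*v (j(A, v) = A*v - 4 = -4 + A*v)
E(h) = h/(-4 + 2*h²*(-2 + h)) (E(h) = h/(-4 + ((h - 2)*(h + h))*h) = h/(-4 + ((-2 + h)*(2*h))*h) = h/(-4 + (2*h*(-2 + h))*h) = h/(-4 + 2*h²*(-2 + h)))
-(20 + E(0)) = -(20 + (½)*0/(-2 + 0²*(-2 + 0))) = -(20 + (½)*0/(-2 + 0*(-2))) = -(20 + (½)*0/(-2 + 0)) = -(20 + (½)*0/(-2)) = -(20 + (½)*0*(-½)) = -(20 + 0) = -1*20 = -20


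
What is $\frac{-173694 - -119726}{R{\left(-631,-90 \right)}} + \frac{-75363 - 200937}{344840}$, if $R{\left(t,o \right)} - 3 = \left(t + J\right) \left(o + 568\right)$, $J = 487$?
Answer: $- \frac{20356379}{1186749618} \approx -0.017153$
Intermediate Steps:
$R{\left(t,o \right)} = 3 + \left(487 + t\right) \left(568 + o\right)$ ($R{\left(t,o \right)} = 3 + \left(t + 487\right) \left(o + 568\right) = 3 + \left(487 + t\right) \left(568 + o\right)$)
$\frac{-173694 - -119726}{R{\left(-631,-90 \right)}} + \frac{-75363 - 200937}{344840} = \frac{-173694 - -119726}{276619 + 487 \left(-90\right) + 568 \left(-631\right) - -56790} + \frac{-75363 - 200937}{344840} = \frac{-173694 + 119726}{276619 - 43830 - 358408 + 56790} - \frac{13815}{17242} = - \frac{53968}{-68829} - \frac{13815}{17242} = \left(-53968\right) \left(- \frac{1}{68829}\right) - \frac{13815}{17242} = \frac{53968}{68829} - \frac{13815}{17242} = - \frac{20356379}{1186749618}$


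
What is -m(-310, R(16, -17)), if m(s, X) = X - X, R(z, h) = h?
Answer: 0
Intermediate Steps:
m(s, X) = 0
-m(-310, R(16, -17)) = -1*0 = 0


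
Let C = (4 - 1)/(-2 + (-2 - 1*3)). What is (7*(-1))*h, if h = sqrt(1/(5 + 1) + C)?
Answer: -I*sqrt(462)/6 ≈ -3.5824*I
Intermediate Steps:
C = -3/7 (C = 3/(-2 + (-2 - 3)) = 3/(-2 - 5) = 3/(-7) = 3*(-1/7) = -3/7 ≈ -0.42857)
h = I*sqrt(462)/42 (h = sqrt(1/(5 + 1) - 3/7) = sqrt(1/6 - 3/7) = sqrt(-11/42) = I*sqrt(462)/42 ≈ 0.51177*I)
(7*(-1))*h = (7*(-1))*(I*sqrt(462)/42) = -I*sqrt(462)/6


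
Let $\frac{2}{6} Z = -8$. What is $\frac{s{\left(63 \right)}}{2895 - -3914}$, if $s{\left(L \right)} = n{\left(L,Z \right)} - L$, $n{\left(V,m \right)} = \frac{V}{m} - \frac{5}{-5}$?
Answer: $- \frac{47}{4952} \approx -0.0094911$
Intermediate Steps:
$Z = -24$ ($Z = 3 \left(-8\right) = -24$)
$n{\left(V,m \right)} = 1 + \frac{V}{m}$ ($n{\left(V,m \right)} = \frac{V}{m} - -1 = \frac{V}{m} + 1 = 1 + \frac{V}{m}$)
$s{\left(L \right)} = 1 - \frac{25 L}{24}$ ($s{\left(L \right)} = \frac{L - 24}{-24} - L = - \frac{-24 + L}{24} - L = \left(1 - \frac{L}{24}\right) - L = 1 - \frac{25 L}{24}$)
$\frac{s{\left(63 \right)}}{2895 - -3914} = \frac{1 - \frac{525}{8}}{2895 - -3914} = \frac{1 - \frac{525}{8}}{2895 + 3914} = - \frac{517}{8 \cdot 6809} = \left(- \frac{517}{8}\right) \frac{1}{6809} = - \frac{47}{4952}$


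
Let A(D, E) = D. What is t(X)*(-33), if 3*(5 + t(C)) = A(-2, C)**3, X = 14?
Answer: 253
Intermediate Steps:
t(C) = -23/3 (t(C) = -5 + (1/3)*(-2)**3 = -5 + (1/3)*(-8) = -5 - 8/3 = -23/3)
t(X)*(-33) = -23/3*(-33) = 253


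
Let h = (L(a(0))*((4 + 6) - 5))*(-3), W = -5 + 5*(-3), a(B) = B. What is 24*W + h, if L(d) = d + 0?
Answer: -480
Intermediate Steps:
W = -20 (W = -5 - 15 = -20)
L(d) = d
h = 0 (h = (0*((4 + 6) - 5))*(-3) = (0*(10 - 5))*(-3) = (0*5)*(-3) = 0*(-3) = 0)
24*W + h = 24*(-20) + 0 = -480 + 0 = -480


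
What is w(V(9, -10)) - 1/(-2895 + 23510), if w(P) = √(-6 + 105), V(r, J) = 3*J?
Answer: -1/20615 + 3*√11 ≈ 9.9498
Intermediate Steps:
w(P) = 3*√11 (w(P) = √99 = 3*√11)
w(V(9, -10)) - 1/(-2895 + 23510) = 3*√11 - 1/(-2895 + 23510) = 3*√11 - 1/20615 = -1/20615 + 3*√11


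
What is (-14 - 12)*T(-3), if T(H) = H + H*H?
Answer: -156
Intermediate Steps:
T(H) = H + H**2
(-14 - 12)*T(-3) = (-14 - 12)*(-3*(1 - 3)) = -(-78)*(-2) = -26*6 = -156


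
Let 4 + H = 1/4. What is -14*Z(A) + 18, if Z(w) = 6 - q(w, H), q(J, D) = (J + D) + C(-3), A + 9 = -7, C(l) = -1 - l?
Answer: -629/2 ≈ -314.50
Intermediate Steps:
H = -15/4 (H = -4 + 1/4 = -4 + ¼ = -15/4 ≈ -3.7500)
A = -16 (A = -9 - 7 = -16)
q(J, D) = 2 + D + J (q(J, D) = (J + D) + (-1 - 1*(-3)) = (D + J) + (-1 + 3) = (D + J) + 2 = 2 + D + J)
Z(w) = 31/4 - w (Z(w) = 6 - (2 - 15/4 + w) = 6 - (-7/4 + w) = 6 + (7/4 - w) = 31/4 - w)
-14*Z(A) + 18 = -14*(31/4 - 1*(-16)) + 18 = -14*(31/4 + 16) + 18 = -14*95/4 + 18 = -665/2 + 18 = -629/2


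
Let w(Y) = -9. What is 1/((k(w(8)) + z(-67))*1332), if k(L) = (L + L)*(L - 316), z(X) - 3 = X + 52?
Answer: 1/7776216 ≈ 1.2860e-7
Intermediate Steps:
z(X) = 55 + X (z(X) = 3 + (X + 52) = 3 + (52 + X) = 55 + X)
k(L) = 2*L*(-316 + L) (k(L) = (2*L)*(-316 + L) = 2*L*(-316 + L))
1/((k(w(8)) + z(-67))*1332) = 1/((2*(-9)*(-316 - 9) + (55 - 67))*1332) = (1/1332)/(2*(-9)*(-325) - 12) = (1/1332)/(5850 - 12) = (1/1332)/5838 = (1/5838)*(1/1332) = 1/7776216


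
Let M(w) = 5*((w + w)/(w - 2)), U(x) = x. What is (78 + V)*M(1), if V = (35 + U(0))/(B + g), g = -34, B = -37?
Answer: -55030/71 ≈ -775.07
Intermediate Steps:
V = -35/71 (V = (35 + 0)/(-37 - 34) = 35/(-71) = 35*(-1/71) = -35/71 ≈ -0.49296)
M(w) = 10*w/(-2 + w) (M(w) = 5*((2*w)/(-2 + w)) = 5*(2*w/(-2 + w)) = 10*w/(-2 + w))
(78 + V)*M(1) = (78 - 35/71)*(10*1/(-2 + 1)) = 5503*(10*1/(-1))/71 = 5503*(10*1*(-1))/71 = (5503/71)*(-10) = -55030/71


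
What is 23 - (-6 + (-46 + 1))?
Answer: 74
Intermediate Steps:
23 - (-6 + (-46 + 1)) = 23 - (-6 - 45) = 23 - 1*(-51) = 23 + 51 = 74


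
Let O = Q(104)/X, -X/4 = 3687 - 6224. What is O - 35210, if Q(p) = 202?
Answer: -178655439/5074 ≈ -35210.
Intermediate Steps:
X = 10148 (X = -4*(3687 - 6224) = -4*(-2537) = 10148)
O = 101/5074 (O = 202/10148 = 202*(1/10148) = 101/5074 ≈ 0.019905)
O - 35210 = 101/5074 - 35210 = -178655439/5074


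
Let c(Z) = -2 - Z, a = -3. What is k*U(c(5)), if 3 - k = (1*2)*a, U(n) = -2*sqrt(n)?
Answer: -18*I*sqrt(7) ≈ -47.624*I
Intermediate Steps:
k = 9 (k = 3 - 1*2*(-3) = 3 - 2*(-3) = 3 - 1*(-6) = 3 + 6 = 9)
k*U(c(5)) = 9*(-2*sqrt(-2 - 1*5)) = 9*(-2*sqrt(-2 - 5)) = 9*(-2*I*sqrt(7)) = -18*I*sqrt(7)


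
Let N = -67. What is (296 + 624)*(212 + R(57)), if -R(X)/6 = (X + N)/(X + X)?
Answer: 3714960/19 ≈ 1.9552e+5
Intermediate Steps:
R(X) = -3*(-67 + X)/X (R(X) = -6*(X - 67)/(X + X) = -6*(-67 + X)/(2*X) = -6*(-67 + X)*1/(2*X) = -3*(-67 + X)/X)
(296 + 624)*(212 + R(57)) = (296 + 624)*(212 + (-3 + 201/57)) = 920*(212 + (-3 + 201*(1/57))) = 920*(212 + (-3 + 67/19)) = 920*(212 + 10/19) = 920*(4038/19) = 3714960/19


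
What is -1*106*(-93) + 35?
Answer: 9893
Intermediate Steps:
-1*106*(-93) + 35 = -106*(-93) + 35 = 9858 + 35 = 9893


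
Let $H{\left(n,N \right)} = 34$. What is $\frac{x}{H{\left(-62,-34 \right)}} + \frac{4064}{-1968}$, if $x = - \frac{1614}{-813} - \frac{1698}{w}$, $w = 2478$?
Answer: $- \frac{948670405}{468061986} \approx -2.0268$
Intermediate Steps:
$x = \frac{145501}{111923}$ ($x = - \frac{1614}{-813} - \frac{1698}{2478} = \left(-1614\right) \left(- \frac{1}{813}\right) - \frac{283}{413} = \frac{538}{271} - \frac{283}{413} = \frac{145501}{111923} \approx 1.3$)
$\frac{x}{H{\left(-62,-34 \right)}} + \frac{4064}{-1968} = \frac{145501}{111923 \cdot 34} + \frac{4064}{-1968} = \frac{145501}{111923} \cdot \frac{1}{34} + 4064 \left(- \frac{1}{1968}\right) = \frac{145501}{3805382} - \frac{254}{123} = - \frac{948670405}{468061986}$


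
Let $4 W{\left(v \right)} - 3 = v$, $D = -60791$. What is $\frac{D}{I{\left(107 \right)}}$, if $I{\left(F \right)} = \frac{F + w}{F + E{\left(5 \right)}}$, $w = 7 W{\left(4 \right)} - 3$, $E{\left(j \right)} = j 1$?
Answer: $- \frac{878528}{15} \approx -58569.0$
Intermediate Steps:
$E{\left(j \right)} = j$
$W{\left(v \right)} = \frac{3}{4} + \frac{v}{4}$
$w = \frac{37}{4}$ ($w = 7 \left(\frac{3}{4} + \frac{1}{4} \cdot 4\right) - 3 = 7 \left(\frac{3}{4} + 1\right) - 3 = 7 \cdot \frac{7}{4} - 3 = \frac{49}{4} - 3 = \frac{37}{4} \approx 9.25$)
$I{\left(F \right)} = \frac{\frac{37}{4} + F}{5 + F}$ ($I{\left(F \right)} = \frac{F + \frac{37}{4}}{F + 5} = \frac{\frac{37}{4} + F}{5 + F}$)
$\frac{D}{I{\left(107 \right)}} = - \frac{60791}{\frac{1}{5 + 107} \left(\frac{37}{4} + 107\right)} = - \frac{60791}{\frac{1}{112} \cdot \frac{465}{4}} = - \frac{60791}{\frac{465}{448}} = \left(-60791\right) \frac{448}{465} = - \frac{878528}{15}$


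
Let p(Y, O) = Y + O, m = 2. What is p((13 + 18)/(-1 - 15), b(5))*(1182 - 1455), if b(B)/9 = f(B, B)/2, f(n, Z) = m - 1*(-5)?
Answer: -129129/16 ≈ -8070.6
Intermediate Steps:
f(n, Z) = 7 (f(n, Z) = 2 - 1*(-5) = 2 + 5 = 7)
b(B) = 63/2 (b(B) = 9*(7/2) = 63/2)
p(Y, O) = O + Y
p((13 + 18)/(-1 - 15), b(5))*(1182 - 1455) = (63/2 + (13 + 18)/(-1 - 15))*(1182 - 1455) = (63/2 + 31/(-16))*(-273) = (63/2 + 31*(-1/16))*(-273) = (63/2 - 31/16)*(-273) = (473/16)*(-273) = -129129/16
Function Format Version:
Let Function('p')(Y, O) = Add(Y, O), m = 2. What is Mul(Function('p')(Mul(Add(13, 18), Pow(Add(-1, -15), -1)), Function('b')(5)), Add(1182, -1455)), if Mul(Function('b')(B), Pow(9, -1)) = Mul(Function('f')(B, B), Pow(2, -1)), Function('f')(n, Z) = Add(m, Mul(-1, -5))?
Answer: Rational(-129129, 16) ≈ -8070.6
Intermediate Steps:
Function('f')(n, Z) = 7 (Function('f')(n, Z) = Add(2, Mul(-1, -5)) = Add(2, 5) = 7)
Function('b')(B) = Rational(63, 2) (Function('b')(B) = Mul(9, Mul(7, Pow(2, -1))) = Mul(9, Mul(7, Rational(1, 2))) = Mul(9, Rational(7, 2)) = Rational(63, 2))
Function('p')(Y, O) = Add(O, Y)
Mul(Function('p')(Mul(Add(13, 18), Pow(Add(-1, -15), -1)), Function('b')(5)), Add(1182, -1455)) = Mul(Add(Rational(63, 2), Mul(Add(13, 18), Pow(Add(-1, -15), -1))), Add(1182, -1455)) = Mul(Add(Rational(63, 2), Mul(31, Pow(-16, -1))), -273) = Mul(Add(Rational(63, 2), Mul(31, Rational(-1, 16))), -273) = Mul(Add(Rational(63, 2), Rational(-31, 16)), -273) = Mul(Rational(473, 16), -273) = Rational(-129129, 16)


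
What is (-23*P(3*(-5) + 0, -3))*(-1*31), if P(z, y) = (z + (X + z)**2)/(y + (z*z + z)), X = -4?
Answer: 10726/9 ≈ 1191.8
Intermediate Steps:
P(z, y) = (z + (-4 + z)**2)/(y + z + z**2) (P(z, y) = (z + (-4 + z)**2)/(y + (z*z + z)) = (z + (-4 + z)**2)/(y + (z**2 + z)) = (z + (-4 + z)**2)/(y + (z + z**2)) = (z + (-4 + z)**2)/(y + z + z**2))
(-23*P(3*(-5) + 0, -3))*(-1*31) = (-23*((3*(-5) + 0) + (-4 + (3*(-5) + 0))**2)/(-3 + (3*(-5) + 0) + (3*(-5) + 0)**2))*(-1*31) = -23*((-15 + 0) + (-4 + (-15 + 0))**2)/(-3 + (-15 + 0) + (-15 + 0)**2)*(-31) = -23*(-15 + (-4 - 15)**2)/(-3 - 15 + (-15)**2)*(-31) = -23*(-15 + (-19)**2)/(-3 - 15 + 225)*(-31) = -23*(-15 + 361)/207*(-31) = -346/9*(-31) = 10726/9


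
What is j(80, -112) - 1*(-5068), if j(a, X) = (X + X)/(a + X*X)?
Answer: 3998638/789 ≈ 5068.0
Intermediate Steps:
j(a, X) = 2*X/(a + X²) (j(a, X) = (2*X)/(a + X²) = 2*X/(a + X²))
j(80, -112) - 1*(-5068) = 2*(-112)/(80 + (-112)²) - 1*(-5068) = 2*(-112)/(80 + 12544) + 5068 = 2*(-112)/12624 + 5068 = 2*(-112)*(1/12624) + 5068 = -14/789 + 5068 = 3998638/789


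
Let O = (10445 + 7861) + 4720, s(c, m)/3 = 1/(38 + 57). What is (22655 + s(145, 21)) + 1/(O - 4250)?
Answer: 40410233023/1783720 ≈ 22655.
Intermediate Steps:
s(c, m) = 3/95 (s(c, m) = 3/(38 + 57) = 3/95)
O = 23026 (O = 18306 + 4720 = 23026)
(22655 + s(145, 21)) + 1/(O - 4250) = (22655 + 3/95) + 1/(23026 - 4250) = 2152228/95 + 1/18776 = 40410233023/1783720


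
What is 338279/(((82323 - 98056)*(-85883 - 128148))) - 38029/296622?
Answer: -127956601622429/998830009535706 ≈ -0.12811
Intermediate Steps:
338279/(((82323 - 98056)*(-85883 - 128148))) - 38029/296622 = 338279/((-15733*(-214031))) - 38029*1/296622 = 338279/3367349723 - 38029/296622 = -127956601622429/998830009535706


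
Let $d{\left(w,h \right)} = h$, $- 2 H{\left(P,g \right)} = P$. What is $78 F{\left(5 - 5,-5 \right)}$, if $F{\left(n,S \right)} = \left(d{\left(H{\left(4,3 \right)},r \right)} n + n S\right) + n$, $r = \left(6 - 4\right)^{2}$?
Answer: $0$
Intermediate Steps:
$H{\left(P,g \right)} = - \frac{P}{2}$
$r = 4$ ($r = 2^{2} = 4$)
$F{\left(n,S \right)} = 5 n + S n$ ($F{\left(n,S \right)} = \left(4 n + n S\right) + n = \left(4 n + S n\right) + n = 5 n + S n$)
$78 F{\left(5 - 5,-5 \right)} = 78 \left(5 - 5\right) \left(5 - 5\right) = 78 \left(5 - 5\right) 0 = 78 \cdot 0 \cdot 0 = 78 \cdot 0 = 0$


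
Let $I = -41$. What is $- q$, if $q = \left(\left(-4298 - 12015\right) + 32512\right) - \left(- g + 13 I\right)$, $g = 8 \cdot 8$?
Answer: $-16796$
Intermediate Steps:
$g = 64$
$q = 16796$ ($q = \left(\left(-4298 - 12015\right) + 32512\right) + \left(\left(-13\right) \left(-41\right) + 64\right) = \left(\left(-4298 - 12015\right) + 32512\right) + \left(533 + 64\right) = \left(-16313 + 32512\right) + 597 = 16199 + 597 = 16796$)
$- q = \left(-1\right) 16796 = -16796$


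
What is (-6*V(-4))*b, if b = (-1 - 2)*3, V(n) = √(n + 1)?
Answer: 54*I*√3 ≈ 93.531*I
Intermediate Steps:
V(n) = √(1 + n)
b = -9 (b = -3*3 = -9)
(-6*V(-4))*b = -6*√(1 - 4)*(-9) = -6*I*√3*(-9) = 54*I*√3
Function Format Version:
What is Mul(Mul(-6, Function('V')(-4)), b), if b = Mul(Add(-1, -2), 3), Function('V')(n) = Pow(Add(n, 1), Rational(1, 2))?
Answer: Mul(54, I, Pow(3, Rational(1, 2))) ≈ Mul(93.531, I)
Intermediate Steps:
Function('V')(n) = Pow(Add(1, n), Rational(1, 2))
b = -9 (b = Mul(-3, 3) = -9)
Mul(Mul(-6, Function('V')(-4)), b) = Mul(Mul(-6, Pow(Add(1, -4), Rational(1, 2))), -9) = Mul(Mul(-6, Pow(-3, Rational(1, 2))), -9) = Mul(Mul(-6, Mul(I, Pow(3, Rational(1, 2)))), -9) = Mul(Mul(-6, I, Pow(3, Rational(1, 2))), -9) = Mul(54, I, Pow(3, Rational(1, 2)))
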